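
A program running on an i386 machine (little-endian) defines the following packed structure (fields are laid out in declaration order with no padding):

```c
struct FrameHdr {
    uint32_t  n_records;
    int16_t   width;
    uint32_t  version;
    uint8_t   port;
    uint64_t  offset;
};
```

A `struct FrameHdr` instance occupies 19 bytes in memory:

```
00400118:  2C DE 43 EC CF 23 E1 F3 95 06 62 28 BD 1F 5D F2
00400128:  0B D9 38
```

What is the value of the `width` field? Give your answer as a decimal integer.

`width` follows `n_records` (4 bytes), so it starts at byte offset 4 and occupies 2 bytes.
Bytes at offsets 4..5: CF 23.
Little-endian stores the least-significant byte at the lowest address.
Reassemble most-significant byte first: 23 CF → 0x23CF.
0x23CF = 9167.

9167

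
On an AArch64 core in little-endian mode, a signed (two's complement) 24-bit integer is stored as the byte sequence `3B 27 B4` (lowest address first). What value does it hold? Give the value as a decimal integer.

-4970693

In little-endian order the low byte comes first in memory.
Reassemble most-significant byte first: B4 27 3B → 0xB4273B.
Top bit is set, so as a signed 24-bit value this is 0xB4273B − 2^24 = -4970693.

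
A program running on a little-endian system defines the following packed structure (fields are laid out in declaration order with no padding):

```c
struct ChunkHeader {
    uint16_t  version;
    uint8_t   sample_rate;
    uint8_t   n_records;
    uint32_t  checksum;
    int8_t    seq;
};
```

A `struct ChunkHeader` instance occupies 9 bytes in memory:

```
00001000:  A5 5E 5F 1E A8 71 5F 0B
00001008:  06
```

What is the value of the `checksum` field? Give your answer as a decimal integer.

`checksum` follows `version` (2 B), `sample_rate` (1 B), `n_records` (1 B), so it starts at offset 2 + 1 + 1 = 4 and occupies 4 bytes.
Bytes at offsets 4..7: A8 71 5F 0B.
Little-endian stores the least-significant byte at the lowest address.
Reassemble most-significant byte first: 0B 5F 71 A8 → 0x0B5F71A8.
0x0B5F71A8 = 190804392.

190804392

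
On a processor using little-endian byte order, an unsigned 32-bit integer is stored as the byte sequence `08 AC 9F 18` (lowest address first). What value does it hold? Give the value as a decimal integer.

Little-endian: lowest address holds the least-significant byte.
Reassemble most-significant byte first: 18 9F AC 08 → 0x189FAC08.
0x189FAC08 = 413117448.

413117448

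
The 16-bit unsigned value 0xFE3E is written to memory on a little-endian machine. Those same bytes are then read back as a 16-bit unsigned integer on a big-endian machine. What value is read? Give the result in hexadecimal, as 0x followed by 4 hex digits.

Stored little-endian, the bytes at ascending addresses are 3E FE.
Read back as big-endian, the last byte is least significant, giving 0x3EFE.

0x3EFE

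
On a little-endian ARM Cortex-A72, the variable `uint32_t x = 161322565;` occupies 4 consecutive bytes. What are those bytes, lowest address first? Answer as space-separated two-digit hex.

45 96 9D 09

161322565 in hexadecimal, padded to 32 bits, is 0x099D9645.
Split into bytes (most-significant first): 09 9D 96 45.
Little-endian stores the least-significant byte at the lowest address.
So at ascending addresses the bytes are 45 96 9D 09.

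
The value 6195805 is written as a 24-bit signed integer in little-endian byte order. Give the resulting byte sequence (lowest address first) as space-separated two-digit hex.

6195805 in hexadecimal, padded to 24 bits, is 0x5E8A5D.
Split into bytes (most-significant first): 5E 8A 5D.
In little-endian order the low byte comes first in memory.
So at ascending addresses the bytes are 5D 8A 5E.

5D 8A 5E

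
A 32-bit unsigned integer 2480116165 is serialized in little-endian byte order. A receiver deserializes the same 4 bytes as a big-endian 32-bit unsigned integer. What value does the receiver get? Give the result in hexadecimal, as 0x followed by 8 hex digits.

0xC591D393

2480116165 in 32-bit hexadecimal is 0x93D391C5.
Stored little-endian, the bytes at ascending addresses are C5 91 D3 93.
Read back as big-endian, the last byte is least significant, giving 0xC591D393.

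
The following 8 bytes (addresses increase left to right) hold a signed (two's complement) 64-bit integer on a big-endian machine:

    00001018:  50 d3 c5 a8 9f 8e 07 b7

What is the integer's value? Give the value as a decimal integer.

Big-endian: lowest address holds the most-significant byte.
The bytes are already most-significant first: 0x50D3C5A89F8E07B7.
0x50D3C5A89F8E07B7 = 5824216071142246327.

5824216071142246327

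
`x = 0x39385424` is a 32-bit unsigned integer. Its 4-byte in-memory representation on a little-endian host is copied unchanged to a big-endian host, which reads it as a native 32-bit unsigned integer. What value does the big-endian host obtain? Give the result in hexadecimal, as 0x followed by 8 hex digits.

0x24543839

Stored little-endian, the bytes at ascending addresses are 24 54 38 39.
Read back as big-endian, the last byte is least significant, giving 0x24543839.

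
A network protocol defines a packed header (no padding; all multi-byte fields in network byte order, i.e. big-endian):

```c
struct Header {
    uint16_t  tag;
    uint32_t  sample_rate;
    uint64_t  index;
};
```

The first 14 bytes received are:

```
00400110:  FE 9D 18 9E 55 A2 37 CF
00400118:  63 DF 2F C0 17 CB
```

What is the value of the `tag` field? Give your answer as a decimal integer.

`tag` is the first field, at byte offset 0, occupying 2 bytes.
Bytes at offsets 0..1: FE 9D.
Big-endian stores the most-significant byte at the lowest address.
The bytes are already most-significant first: 0xFE9D.
0xFE9D = 65181.

65181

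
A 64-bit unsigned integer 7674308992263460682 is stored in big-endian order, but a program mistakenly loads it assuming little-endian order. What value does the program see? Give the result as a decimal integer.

7674308992263460682 in 64-bit hexadecimal is 0x6A809F5E4473174A.
Stored big-endian, the bytes at ascending addresses are 6A 80 9F 5E 44 73 17 4A.
Read back as little-endian, the first byte is least significant, giving 0x4A1773445E9F806A.
0x4A1773445E9F806A = 5338862620753494122.

5338862620753494122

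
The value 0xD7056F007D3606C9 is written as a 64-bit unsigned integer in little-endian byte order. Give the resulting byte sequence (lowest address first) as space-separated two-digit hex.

C9 06 36 7D 00 6F 05 D7

Split into bytes (most-significant first): D7 05 6F 00 7D 36 06 C9.
In little-endian order the low byte comes first in memory.
So at ascending addresses the bytes are C9 06 36 7D 00 6F 05 D7.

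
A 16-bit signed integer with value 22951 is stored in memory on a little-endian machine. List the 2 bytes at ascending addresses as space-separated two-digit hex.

A7 59

22951 in hexadecimal, padded to 16 bits, is 0x59A7.
Split into bytes (most-significant first): 59 A7.
In little-endian order the low byte comes first in memory.
So at ascending addresses the bytes are A7 59.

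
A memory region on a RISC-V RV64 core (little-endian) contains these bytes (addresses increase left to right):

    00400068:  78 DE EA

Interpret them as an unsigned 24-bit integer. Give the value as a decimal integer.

15392376

Little-endian: lowest address holds the least-significant byte.
Reassemble most-significant byte first: EA DE 78 → 0xEADE78.
0xEADE78 = 15392376.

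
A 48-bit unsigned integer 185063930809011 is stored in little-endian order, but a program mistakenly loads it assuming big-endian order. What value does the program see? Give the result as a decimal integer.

197134092423336

185063930809011 in 48-bit hexadecimal is 0xA8508DDB4AB3.
Stored little-endian, the bytes at ascending addresses are B3 4A DB 8D 50 A8.
Read back as big-endian, the last byte is least significant, giving 0xB34ADB8D50A8.
0xB34ADB8D50A8 = 197134092423336.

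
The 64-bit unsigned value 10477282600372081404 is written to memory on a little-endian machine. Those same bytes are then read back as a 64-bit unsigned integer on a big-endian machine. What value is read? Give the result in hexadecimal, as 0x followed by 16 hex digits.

0xFC128F9603C96691

10477282600372081404 in 64-bit hexadecimal is 0x9166C903968F12FC.
Stored little-endian, the bytes at ascending addresses are FC 12 8F 96 03 C9 66 91.
Read back as big-endian, the last byte is least significant, giving 0xFC128F9603C96691.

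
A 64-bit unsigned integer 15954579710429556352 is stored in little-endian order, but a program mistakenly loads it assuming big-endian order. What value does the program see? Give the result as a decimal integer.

15954579710429556352 in 64-bit hexadecimal is 0xDD6A0DB734CEEE80.
Stored little-endian, the bytes at ascending addresses are 80 EE CE 34 B7 0D 6A DD.
Read back as big-endian, the last byte is least significant, giving 0x80EECE34B70D6ADD.
0x80EECE34B70D6ADD = 9290589807116643037.

9290589807116643037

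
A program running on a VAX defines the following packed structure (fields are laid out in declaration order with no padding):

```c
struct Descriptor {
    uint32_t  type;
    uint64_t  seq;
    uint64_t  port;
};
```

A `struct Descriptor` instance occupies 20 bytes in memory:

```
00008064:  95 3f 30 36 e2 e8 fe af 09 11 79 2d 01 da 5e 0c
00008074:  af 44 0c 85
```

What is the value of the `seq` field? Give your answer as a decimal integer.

3276668937193842914

`seq` follows `type` (4 bytes), so it starts at byte offset 4 and occupies 8 bytes.
Bytes at offsets 4..11: E2 E8 FE AF 09 11 79 2D.
Little-endian: lowest address holds the least-significant byte.
Reassemble most-significant byte first: 2D 79 11 09 AF FE E8 E2 → 0x2D791109AFFEE8E2.
0x2D791109AFFEE8E2 = 3276668937193842914.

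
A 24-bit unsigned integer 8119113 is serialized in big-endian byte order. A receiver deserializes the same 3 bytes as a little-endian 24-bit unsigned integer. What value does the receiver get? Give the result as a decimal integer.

4842363

8119113 in 24-bit hexadecimal is 0x7BE349.
Stored big-endian, the bytes at ascending addresses are 7B E3 49.
Read back as little-endian, the first byte is least significant, giving 0x49E37B.
0x49E37B = 4842363.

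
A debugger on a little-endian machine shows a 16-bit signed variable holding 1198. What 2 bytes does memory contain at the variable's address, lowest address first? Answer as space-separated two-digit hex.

AE 04

1198 in hexadecimal, padded to 16 bits, is 0x04AE.
Split into bytes (most-significant first): 04 AE.
Little-endian: lowest address holds the least-significant byte.
So at ascending addresses the bytes are AE 04.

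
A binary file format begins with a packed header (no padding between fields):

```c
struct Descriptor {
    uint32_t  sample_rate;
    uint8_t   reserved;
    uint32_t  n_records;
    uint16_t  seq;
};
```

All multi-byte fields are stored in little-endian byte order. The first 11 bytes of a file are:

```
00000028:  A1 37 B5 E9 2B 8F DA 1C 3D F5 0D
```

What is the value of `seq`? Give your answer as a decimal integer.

3573

`seq` follows `sample_rate` (4 B), `reserved` (1 B), `n_records` (4 B), so it starts at offset 4 + 1 + 4 = 9 and occupies 2 bytes.
Bytes at offsets 9..10: F5 0D.
Little-endian: lowest address holds the least-significant byte.
Reassemble most-significant byte first: 0D F5 → 0x0DF5.
0x0DF5 = 3573.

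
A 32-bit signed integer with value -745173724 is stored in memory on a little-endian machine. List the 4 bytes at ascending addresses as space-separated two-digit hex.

24 8D 95 D3

Two's complement of -745173724 in 32 bits: 745173724 = 0x2C6A72DC; invert → 0xD3958D23; add 1 → 0xD3958D24.
Split into bytes (most-significant first): D3 95 8D 24.
Little-endian stores the least-significant byte at the lowest address.
So at ascending addresses the bytes are 24 8D 95 D3.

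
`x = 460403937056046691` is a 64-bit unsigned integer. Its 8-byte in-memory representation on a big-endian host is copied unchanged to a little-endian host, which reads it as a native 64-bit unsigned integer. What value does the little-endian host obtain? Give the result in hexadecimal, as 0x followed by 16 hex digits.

0x63BE6A01F1AE6306

460403937056046691 in 64-bit hexadecimal is 0x0663AEF1016ABE63.
Stored big-endian, the bytes at ascending addresses are 06 63 AE F1 01 6A BE 63.
Read back as little-endian, the first byte is least significant, giving 0x63BE6A01F1AE6306.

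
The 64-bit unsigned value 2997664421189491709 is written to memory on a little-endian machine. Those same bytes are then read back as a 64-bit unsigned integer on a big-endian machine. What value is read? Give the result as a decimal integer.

2997664421189491709 in 64-bit hexadecimal is 0x2999D7E8A4D39BFD.
Stored little-endian, the bytes at ascending addresses are FD 9B D3 A4 E8 D7 99 29.
Read back as big-endian, the last byte is least significant, giving 0xFD9BD3A4E8D79929.
0xFD9BD3A4E8D79929 = 18274432618220460329.

18274432618220460329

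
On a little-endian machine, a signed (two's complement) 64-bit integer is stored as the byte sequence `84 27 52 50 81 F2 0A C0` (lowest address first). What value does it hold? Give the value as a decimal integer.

In little-endian order the low byte comes first in memory.
Reassemble most-significant byte first: C0 0A F2 81 50 52 27 84 → 0xC00AF28150522784.
Top bit is set, so as a signed 64-bit value this is 0xC00AF28150522784 − 2^64 = -4608604631448017020.

-4608604631448017020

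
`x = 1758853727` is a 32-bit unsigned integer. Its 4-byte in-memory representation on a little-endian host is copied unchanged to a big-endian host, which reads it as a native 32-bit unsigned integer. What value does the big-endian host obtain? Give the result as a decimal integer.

1610274152

1758853727 in 32-bit hexadecimal is 0x68D5FA5F.
Stored little-endian, the bytes at ascending addresses are 5F FA D5 68.
Read back as big-endian, the last byte is least significant, giving 0x5FFAD568.
0x5FFAD568 = 1610274152.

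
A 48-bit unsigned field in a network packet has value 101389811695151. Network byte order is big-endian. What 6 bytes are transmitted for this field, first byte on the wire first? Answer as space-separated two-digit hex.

5C 36 A7 B5 BE 2F

101389811695151 in hexadecimal, padded to 48 bits, is 0x5C36A7B5BE2F.
Split into bytes (most-significant first): 5C 36 A7 B5 BE 2F.
Big-endian: lowest address holds the most-significant byte.
So the memory order matches the most-significant-first order: 5C 36 A7 B5 BE 2F.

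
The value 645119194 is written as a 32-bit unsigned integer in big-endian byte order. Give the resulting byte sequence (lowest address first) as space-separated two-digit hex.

645119194 in hexadecimal, padded to 32 bits, is 0x2673BCDA.
Split into bytes (most-significant first): 26 73 BC DA.
Big-endian: lowest address holds the most-significant byte.
So the memory order matches the most-significant-first order: 26 73 BC DA.

26 73 BC DA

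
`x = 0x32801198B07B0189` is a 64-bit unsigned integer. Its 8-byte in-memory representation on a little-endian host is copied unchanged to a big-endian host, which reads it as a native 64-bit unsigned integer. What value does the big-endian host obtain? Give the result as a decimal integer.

Stored little-endian, the bytes at ascending addresses are 89 01 7B B0 98 11 80 32.
Read back as big-endian, the last byte is least significant, giving 0x89017BB098118032.
0x89017BB098118032 = 9872307856568582194.

9872307856568582194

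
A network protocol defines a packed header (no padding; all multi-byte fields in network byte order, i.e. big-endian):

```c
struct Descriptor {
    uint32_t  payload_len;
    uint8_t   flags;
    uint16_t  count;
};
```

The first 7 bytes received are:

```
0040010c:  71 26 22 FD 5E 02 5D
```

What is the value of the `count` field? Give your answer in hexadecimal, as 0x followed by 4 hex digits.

`count` follows `payload_len` (4 B), `flags` (1 B), so it starts at offset 4 + 1 = 5 and occupies 2 bytes.
Bytes at offsets 5..6: 02 5D.
Big-endian: lowest address holds the most-significant byte.
The bytes are already most-significant first: 0x025D.

0x025D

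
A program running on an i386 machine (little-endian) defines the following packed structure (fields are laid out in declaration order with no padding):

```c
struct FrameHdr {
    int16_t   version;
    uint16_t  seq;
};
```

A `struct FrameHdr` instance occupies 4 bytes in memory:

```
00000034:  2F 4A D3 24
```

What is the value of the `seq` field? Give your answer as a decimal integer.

9427

`seq` follows `version` (2 bytes), so it starts at byte offset 2 and occupies 2 bytes.
Bytes at offsets 2..3: D3 24.
Little-endian: lowest address holds the least-significant byte.
Reassemble most-significant byte first: 24 D3 → 0x24D3.
0x24D3 = 9427.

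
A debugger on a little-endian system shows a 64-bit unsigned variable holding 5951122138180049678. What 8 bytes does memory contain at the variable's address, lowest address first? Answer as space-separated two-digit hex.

0E 5B 2F E5 0D A2 96 52

5951122138180049678 in hexadecimal, padded to 64 bits, is 0x5296A20DE52F5B0E.
Split into bytes (most-significant first): 52 96 A2 0D E5 2F 5B 0E.
Little-endian stores the least-significant byte at the lowest address.
So at ascending addresses the bytes are 0E 5B 2F E5 0D A2 96 52.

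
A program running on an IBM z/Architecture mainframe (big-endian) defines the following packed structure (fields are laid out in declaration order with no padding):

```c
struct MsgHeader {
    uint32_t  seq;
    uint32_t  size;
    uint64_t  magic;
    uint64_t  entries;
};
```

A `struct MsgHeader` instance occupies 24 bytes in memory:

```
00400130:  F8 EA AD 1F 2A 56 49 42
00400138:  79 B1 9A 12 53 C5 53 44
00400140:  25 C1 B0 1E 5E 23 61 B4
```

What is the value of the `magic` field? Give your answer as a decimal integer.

8768959352972596036

`magic` follows `seq` (4 B), `size` (4 B), so it starts at offset 4 + 4 = 8 and occupies 8 bytes.
Bytes at offsets 8..15: 79 B1 9A 12 53 C5 53 44.
In big-endian order the high byte comes first in memory.
The bytes are already most-significant first: 0x79B19A1253C55344.
0x79B19A1253C55344 = 8768959352972596036.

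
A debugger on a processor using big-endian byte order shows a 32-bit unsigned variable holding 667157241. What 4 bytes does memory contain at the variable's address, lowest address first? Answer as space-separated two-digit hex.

667157241 in hexadecimal, padded to 32 bits, is 0x27C402F9.
Split into bytes (most-significant first): 27 C4 02 F9.
Big-endian: lowest address holds the most-significant byte.
So the memory order matches the most-significant-first order: 27 C4 02 F9.

27 C4 02 F9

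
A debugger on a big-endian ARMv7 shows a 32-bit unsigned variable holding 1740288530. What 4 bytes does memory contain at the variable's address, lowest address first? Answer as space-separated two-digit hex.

1740288530 in hexadecimal, padded to 32 bits, is 0x67BAB212.
Split into bytes (most-significant first): 67 BA B2 12.
In big-endian order the high byte comes first in memory.
So the memory order matches the most-significant-first order: 67 BA B2 12.

67 BA B2 12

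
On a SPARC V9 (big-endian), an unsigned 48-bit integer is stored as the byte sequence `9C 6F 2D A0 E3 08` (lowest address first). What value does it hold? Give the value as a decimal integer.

172001320821512

In big-endian order the high byte comes first in memory.
The bytes are already most-significant first: 0x9C6F2DA0E308.
0x9C6F2DA0E308 = 172001320821512.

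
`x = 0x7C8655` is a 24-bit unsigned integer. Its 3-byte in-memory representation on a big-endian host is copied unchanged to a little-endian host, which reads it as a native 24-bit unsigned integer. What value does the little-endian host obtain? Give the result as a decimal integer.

5604988

Stored big-endian, the bytes at ascending addresses are 7C 86 55.
Read back as little-endian, the first byte is least significant, giving 0x55867C.
0x55867C = 5604988.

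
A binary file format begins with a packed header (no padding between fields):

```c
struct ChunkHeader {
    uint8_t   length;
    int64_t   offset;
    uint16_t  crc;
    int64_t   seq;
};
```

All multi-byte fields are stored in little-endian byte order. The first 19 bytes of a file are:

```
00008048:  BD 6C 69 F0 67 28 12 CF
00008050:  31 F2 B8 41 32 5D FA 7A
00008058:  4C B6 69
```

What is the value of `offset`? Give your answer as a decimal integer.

`offset` follows `length` (1 byte), so it starts at byte offset 1 and occupies 8 bytes.
Bytes at offsets 1..8: 6C 69 F0 67 28 12 CF 31.
Little-endian stores the least-significant byte at the lowest address.
Reassemble most-significant byte first: 31 CF 12 28 67 F0 69 6C → 0x31CF122867F0696C.
0x31CF122867F0696C = 3589107392789375340.

3589107392789375340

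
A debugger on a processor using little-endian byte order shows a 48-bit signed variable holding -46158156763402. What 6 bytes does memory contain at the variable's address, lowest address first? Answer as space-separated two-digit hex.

Two's complement of -46158156763402 in 48 bits: 46158156763402 = 0x29FB0889910A; invert → 0xD604F7766EF5; add 1 → 0xD604F7766EF6.
Split into bytes (most-significant first): D6 04 F7 76 6E F6.
In little-endian order the low byte comes first in memory.
So at ascending addresses the bytes are F6 6E 76 F7 04 D6.

F6 6E 76 F7 04 D6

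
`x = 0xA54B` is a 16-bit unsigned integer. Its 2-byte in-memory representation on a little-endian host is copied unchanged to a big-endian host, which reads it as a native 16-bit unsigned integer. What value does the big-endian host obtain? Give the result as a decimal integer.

Stored little-endian, the bytes at ascending addresses are 4B A5.
Read back as big-endian, the last byte is least significant, giving 0x4BA5.
0x4BA5 = 19365.

19365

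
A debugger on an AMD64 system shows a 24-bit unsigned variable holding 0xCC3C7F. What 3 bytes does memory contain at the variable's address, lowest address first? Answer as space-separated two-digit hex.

Split into bytes (most-significant first): CC 3C 7F.
Little-endian stores the least-significant byte at the lowest address.
So at ascending addresses the bytes are 7F 3C CC.

7F 3C CC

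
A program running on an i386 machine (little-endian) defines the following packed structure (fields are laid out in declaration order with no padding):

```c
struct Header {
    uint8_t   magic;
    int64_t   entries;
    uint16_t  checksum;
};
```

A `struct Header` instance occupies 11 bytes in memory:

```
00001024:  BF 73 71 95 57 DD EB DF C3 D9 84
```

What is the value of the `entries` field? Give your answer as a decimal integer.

`entries` follows `magic` (1 byte), so it starts at byte offset 1 and occupies 8 bytes.
Bytes at offsets 1..8: 73 71 95 57 DD EB DF C3.
In little-endian order the low byte comes first in memory.
Reassemble most-significant byte first: C3 DF EB DD 57 95 71 73 → 0xC3DFEBDD57957173.
Top bit is set, so as a signed 64-bit value this is 0xC3DFEBDD57957173 − 2^64 = -4332484980617416333.

-4332484980617416333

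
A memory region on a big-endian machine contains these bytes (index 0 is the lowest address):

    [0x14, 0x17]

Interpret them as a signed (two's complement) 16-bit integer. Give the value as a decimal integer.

Big-endian: lowest address holds the most-significant byte.
The bytes are already most-significant first: 0x1417.
0x1417 = 5143.

5143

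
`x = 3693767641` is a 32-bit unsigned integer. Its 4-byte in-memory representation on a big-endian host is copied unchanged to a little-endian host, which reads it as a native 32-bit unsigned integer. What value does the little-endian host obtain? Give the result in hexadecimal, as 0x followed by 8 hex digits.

3693767641 in 32-bit hexadecimal is 0xDC2A6BD9.
Stored big-endian, the bytes at ascending addresses are DC 2A 6B D9.
Read back as little-endian, the first byte is least significant, giving 0xD96B2ADC.

0xD96B2ADC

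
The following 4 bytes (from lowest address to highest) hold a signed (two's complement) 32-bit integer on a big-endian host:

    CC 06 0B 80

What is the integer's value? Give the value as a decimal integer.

Big-endian stores the most-significant byte at the lowest address.
The bytes are already most-significant first: 0xCC060B80.
Top bit is set, so as a signed 32-bit value this is 0xCC060B80 − 2^32 = -872019072.

-872019072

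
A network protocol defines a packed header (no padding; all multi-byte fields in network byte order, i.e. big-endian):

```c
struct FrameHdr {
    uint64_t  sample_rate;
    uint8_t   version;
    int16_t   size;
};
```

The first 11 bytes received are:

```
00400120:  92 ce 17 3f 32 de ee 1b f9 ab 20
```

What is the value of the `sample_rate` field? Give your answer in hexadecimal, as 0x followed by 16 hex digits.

`sample_rate` is the first field, at byte offset 0, occupying 8 bytes.
Bytes at offsets 0..7: 92 CE 17 3F 32 DE EE 1B.
In big-endian order the high byte comes first in memory.
The bytes are already most-significant first: 0x92CE173F32DEEE1B.

0x92CE173F32DEEE1B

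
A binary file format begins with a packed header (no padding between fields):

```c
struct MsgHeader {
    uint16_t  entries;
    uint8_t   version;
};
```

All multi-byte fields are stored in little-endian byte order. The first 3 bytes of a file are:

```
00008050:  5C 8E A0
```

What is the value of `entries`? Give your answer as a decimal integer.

`entries` is the first field, at byte offset 0, occupying 2 bytes.
Bytes at offsets 0..1: 5C 8E.
Little-endian: lowest address holds the least-significant byte.
Reassemble most-significant byte first: 8E 5C → 0x8E5C.
0x8E5C = 36444.

36444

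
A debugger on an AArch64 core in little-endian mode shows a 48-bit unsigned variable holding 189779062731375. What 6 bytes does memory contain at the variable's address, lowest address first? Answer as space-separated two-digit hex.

189779062731375 in hexadecimal, padded to 48 bits, is 0xAC9A619EB26F.
Split into bytes (most-significant first): AC 9A 61 9E B2 6F.
In little-endian order the low byte comes first in memory.
So at ascending addresses the bytes are 6F B2 9E 61 9A AC.

6F B2 9E 61 9A AC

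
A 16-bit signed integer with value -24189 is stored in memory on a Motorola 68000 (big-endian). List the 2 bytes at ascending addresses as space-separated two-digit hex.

Two's complement of -24189 in 16 bits: 24189 = 0x5E7D; invert → 0xA182; add 1 → 0xA183.
Split into bytes (most-significant first): A1 83.
In big-endian order the high byte comes first in memory.
So the memory order matches the most-significant-first order: A1 83.

A1 83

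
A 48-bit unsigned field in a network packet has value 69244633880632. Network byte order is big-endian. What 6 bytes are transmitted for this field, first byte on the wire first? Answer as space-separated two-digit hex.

3E FA 45 CE 18 38

69244633880632 in hexadecimal, padded to 48 bits, is 0x3EFA45CE1838.
Split into bytes (most-significant first): 3E FA 45 CE 18 38.
Big-endian: lowest address holds the most-significant byte.
So the memory order matches the most-significant-first order: 3E FA 45 CE 18 38.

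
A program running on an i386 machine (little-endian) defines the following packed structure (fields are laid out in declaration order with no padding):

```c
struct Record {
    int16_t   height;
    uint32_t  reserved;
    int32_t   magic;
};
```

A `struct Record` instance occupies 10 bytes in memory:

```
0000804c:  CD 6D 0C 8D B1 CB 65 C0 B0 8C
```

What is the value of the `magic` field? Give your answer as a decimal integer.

`magic` follows `height` (2 B), `reserved` (4 B), so it starts at offset 2 + 4 = 6 and occupies 4 bytes.
Bytes at offsets 6..9: 65 C0 B0 8C.
In little-endian order the low byte comes first in memory.
Reassemble most-significant byte first: 8C B0 C0 65 → 0x8CB0C065.
Top bit is set, so as a signed 32-bit value this is 0x8CB0C065 − 2^32 = -1934573467.

-1934573467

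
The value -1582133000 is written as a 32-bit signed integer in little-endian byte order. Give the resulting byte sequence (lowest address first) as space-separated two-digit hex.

F8 90 B2 A1

Two's complement of -1582133000 in 32 bits: 1582133000 = 0x5E4D6F08; invert → 0xA1B290F7; add 1 → 0xA1B290F8.
Split into bytes (most-significant first): A1 B2 90 F8.
In little-endian order the low byte comes first in memory.
So at ascending addresses the bytes are F8 90 B2 A1.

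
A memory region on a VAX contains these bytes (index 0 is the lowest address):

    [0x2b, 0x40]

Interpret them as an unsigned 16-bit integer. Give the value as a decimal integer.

Little-endian: lowest address holds the least-significant byte.
Reassemble most-significant byte first: 40 2B → 0x402B.
0x402B = 16427.

16427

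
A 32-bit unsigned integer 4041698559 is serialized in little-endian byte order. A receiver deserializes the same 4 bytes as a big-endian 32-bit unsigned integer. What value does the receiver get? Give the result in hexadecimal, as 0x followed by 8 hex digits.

4041698559 in 32-bit hexadecimal is 0xF0E76CFF.
Stored little-endian, the bytes at ascending addresses are FF 6C E7 F0.
Read back as big-endian, the last byte is least significant, giving 0xFF6CE7F0.

0xFF6CE7F0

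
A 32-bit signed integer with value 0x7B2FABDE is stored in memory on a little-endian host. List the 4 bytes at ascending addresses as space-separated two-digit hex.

Split into bytes (most-significant first): 7B 2F AB DE.
In little-endian order the low byte comes first in memory.
So at ascending addresses the bytes are DE AB 2F 7B.

DE AB 2F 7B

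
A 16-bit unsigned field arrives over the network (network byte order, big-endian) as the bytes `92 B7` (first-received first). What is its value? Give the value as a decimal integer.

Big-endian: lowest address holds the most-significant byte.
The bytes are already most-significant first: 0x92B7.
0x92B7 = 37559.

37559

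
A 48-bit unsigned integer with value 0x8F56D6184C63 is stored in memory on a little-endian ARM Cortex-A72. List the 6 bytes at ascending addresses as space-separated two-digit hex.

Split into bytes (most-significant first): 8F 56 D6 18 4C 63.
Little-endian stores the least-significant byte at the lowest address.
So at ascending addresses the bytes are 63 4C 18 D6 56 8F.

63 4C 18 D6 56 8F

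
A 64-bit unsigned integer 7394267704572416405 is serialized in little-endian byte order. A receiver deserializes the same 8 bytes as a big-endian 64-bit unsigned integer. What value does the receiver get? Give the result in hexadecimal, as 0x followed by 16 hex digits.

0x95912E014DB79D66

7394267704572416405 in 64-bit hexadecimal is 0x669DB74D012E9195.
Stored little-endian, the bytes at ascending addresses are 95 91 2E 01 4D B7 9D 66.
Read back as big-endian, the last byte is least significant, giving 0x95912E014DB79D66.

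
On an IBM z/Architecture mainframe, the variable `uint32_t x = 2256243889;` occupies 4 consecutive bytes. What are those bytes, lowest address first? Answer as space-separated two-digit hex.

2256243889 in hexadecimal, padded to 32 bits, is 0x867B8CB1.
Split into bytes (most-significant first): 86 7B 8C B1.
In big-endian order the high byte comes first in memory.
So the memory order matches the most-significant-first order: 86 7B 8C B1.

86 7B 8C B1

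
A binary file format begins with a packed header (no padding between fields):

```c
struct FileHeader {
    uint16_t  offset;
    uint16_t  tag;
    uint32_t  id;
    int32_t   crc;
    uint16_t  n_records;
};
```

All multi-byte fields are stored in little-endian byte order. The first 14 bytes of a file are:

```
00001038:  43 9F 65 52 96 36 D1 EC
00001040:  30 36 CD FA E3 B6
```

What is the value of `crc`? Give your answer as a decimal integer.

`crc` follows `offset` (2 B), `tag` (2 B), `id` (4 B), so it starts at offset 2 + 2 + 4 = 8 and occupies 4 bytes.
Bytes at offsets 8..11: 30 36 CD FA.
In little-endian order the low byte comes first in memory.
Reassemble most-significant byte first: FA CD 36 30 → 0xFACD3630.
Top bit is set, so as a signed 32-bit value this is 0xFACD3630 − 2^32 = -87214544.

-87214544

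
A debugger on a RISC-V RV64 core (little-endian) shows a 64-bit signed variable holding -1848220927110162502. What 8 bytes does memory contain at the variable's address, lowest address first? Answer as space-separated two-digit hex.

BA D7 27 ED DB CC 59 E6

Two's complement of -1848220927110162502 in 64 bits: 1848220927110162502 = 0x19A6332412D82846; invert → 0xE659CCDBED27D7B9; add 1 → 0xE659CCDBED27D7BA.
Split into bytes (most-significant first): E6 59 CC DB ED 27 D7 BA.
In little-endian order the low byte comes first in memory.
So at ascending addresses the bytes are BA D7 27 ED DB CC 59 E6.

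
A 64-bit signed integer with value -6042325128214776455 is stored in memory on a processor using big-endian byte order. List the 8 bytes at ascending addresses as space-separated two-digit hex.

Two's complement of -6042325128214776455 in 64 bits: 6042325128214776455 = 0x53DAA6B0C4A88A87; invert → 0xAC25594F3B577578; add 1 → 0xAC25594F3B577579.
Split into bytes (most-significant first): AC 25 59 4F 3B 57 75 79.
Big-endian stores the most-significant byte at the lowest address.
So the memory order matches the most-significant-first order: AC 25 59 4F 3B 57 75 79.

AC 25 59 4F 3B 57 75 79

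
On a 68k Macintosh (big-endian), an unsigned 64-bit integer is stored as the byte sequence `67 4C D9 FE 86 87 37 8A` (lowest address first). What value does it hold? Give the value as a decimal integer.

7443563971338516362

Big-endian: lowest address holds the most-significant byte.
The bytes are already most-significant first: 0x674CD9FE8687378A.
0x674CD9FE8687378A = 7443563971338516362.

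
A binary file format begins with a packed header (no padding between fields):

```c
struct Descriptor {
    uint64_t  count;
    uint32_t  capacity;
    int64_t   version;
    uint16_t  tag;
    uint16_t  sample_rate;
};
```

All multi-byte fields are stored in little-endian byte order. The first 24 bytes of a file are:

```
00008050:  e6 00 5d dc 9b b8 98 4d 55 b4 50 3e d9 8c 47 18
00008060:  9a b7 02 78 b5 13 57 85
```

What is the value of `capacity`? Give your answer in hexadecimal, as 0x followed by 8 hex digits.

`capacity` follows `count` (8 bytes), so it starts at byte offset 8 and occupies 4 bytes.
Bytes at offsets 8..11: 55 B4 50 3E.
Little-endian stores the least-significant byte at the lowest address.
Reassemble most-significant byte first: 3E 50 B4 55 → 0x3E50B455.

0x3E50B455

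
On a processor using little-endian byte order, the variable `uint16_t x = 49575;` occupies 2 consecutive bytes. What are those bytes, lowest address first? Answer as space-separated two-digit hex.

A7 C1

49575 in hexadecimal, padded to 16 bits, is 0xC1A7.
Split into bytes (most-significant first): C1 A7.
Little-endian: lowest address holds the least-significant byte.
So at ascending addresses the bytes are A7 C1.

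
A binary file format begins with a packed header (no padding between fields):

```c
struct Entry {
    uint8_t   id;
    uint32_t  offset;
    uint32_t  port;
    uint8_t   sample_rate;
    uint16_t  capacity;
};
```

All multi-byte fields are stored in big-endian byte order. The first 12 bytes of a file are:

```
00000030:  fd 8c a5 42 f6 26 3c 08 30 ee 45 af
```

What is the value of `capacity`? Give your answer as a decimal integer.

`capacity` follows `id` (1 B), `offset` (4 B), `port` (4 B), `sample_rate` (1 B), so it starts at offset 1 + 4 + 4 + 1 = 10 and occupies 2 bytes.
Bytes at offsets 10..11: 45 AF.
Big-endian stores the most-significant byte at the lowest address.
The bytes are already most-significant first: 0x45AF.
0x45AF = 17839.

17839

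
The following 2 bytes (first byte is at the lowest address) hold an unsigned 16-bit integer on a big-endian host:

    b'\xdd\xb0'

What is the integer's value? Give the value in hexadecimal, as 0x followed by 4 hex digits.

0xDDB0

Big-endian: lowest address holds the most-significant byte.
The bytes are already most-significant first: 0xDDB0.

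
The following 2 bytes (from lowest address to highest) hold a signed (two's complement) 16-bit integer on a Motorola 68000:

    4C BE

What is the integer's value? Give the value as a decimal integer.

19646

Big-endian stores the most-significant byte at the lowest address.
The bytes are already most-significant first: 0x4CBE.
0x4CBE = 19646.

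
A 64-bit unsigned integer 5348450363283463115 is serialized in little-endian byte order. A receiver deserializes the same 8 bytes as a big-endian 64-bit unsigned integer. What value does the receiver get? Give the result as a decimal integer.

14689424366975007050

5348450363283463115 in 64-bit hexadecimal is 0x4A398344A251DBCB.
Stored little-endian, the bytes at ascending addresses are CB DB 51 A2 44 83 39 4A.
Read back as big-endian, the last byte is least significant, giving 0xCBDB51A24483394A.
0xCBDB51A24483394A = 14689424366975007050.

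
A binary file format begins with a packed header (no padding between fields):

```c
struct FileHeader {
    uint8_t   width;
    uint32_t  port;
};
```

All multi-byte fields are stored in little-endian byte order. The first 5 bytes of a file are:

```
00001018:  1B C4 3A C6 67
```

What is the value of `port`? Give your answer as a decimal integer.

`port` follows `width` (1 byte), so it starts at byte offset 1 and occupies 4 bytes.
Bytes at offsets 1..4: C4 3A C6 67.
In little-endian order the low byte comes first in memory.
Reassemble most-significant byte first: 67 C6 3A C4 → 0x67C63AC4.
0x67C63AC4 = 1741044420.

1741044420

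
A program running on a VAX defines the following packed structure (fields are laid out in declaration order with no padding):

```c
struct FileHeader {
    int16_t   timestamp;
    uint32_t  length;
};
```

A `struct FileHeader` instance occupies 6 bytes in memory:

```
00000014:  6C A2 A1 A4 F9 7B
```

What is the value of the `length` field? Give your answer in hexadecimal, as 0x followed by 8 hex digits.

0x7BF9A4A1

`length` follows `timestamp` (2 bytes), so it starts at byte offset 2 and occupies 4 bytes.
Bytes at offsets 2..5: A1 A4 F9 7B.
Little-endian: lowest address holds the least-significant byte.
Reassemble most-significant byte first: 7B F9 A4 A1 → 0x7BF9A4A1.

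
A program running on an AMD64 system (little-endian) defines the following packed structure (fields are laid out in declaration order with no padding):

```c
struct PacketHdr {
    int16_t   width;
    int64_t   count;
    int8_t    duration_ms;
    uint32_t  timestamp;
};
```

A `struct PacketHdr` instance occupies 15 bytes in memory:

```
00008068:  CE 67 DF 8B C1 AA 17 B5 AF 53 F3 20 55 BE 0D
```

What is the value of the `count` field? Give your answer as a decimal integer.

`count` follows `width` (2 bytes), so it starts at byte offset 2 and occupies 8 bytes.
Bytes at offsets 2..9: DF 8B C1 AA 17 B5 AF 53.
Little-endian stores the least-significant byte at the lowest address.
Reassemble most-significant byte first: 53 AF B5 17 AA C1 8B DF → 0x53AFB517AAC18BDF.
0x53AFB517AAC18BDF = 6030237539326069727.

6030237539326069727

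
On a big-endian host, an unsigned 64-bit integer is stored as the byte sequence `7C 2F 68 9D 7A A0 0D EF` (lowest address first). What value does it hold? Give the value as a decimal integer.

8948486010184928751

In big-endian order the high byte comes first in memory.
The bytes are already most-significant first: 0x7C2F689D7AA00DEF.
0x7C2F689D7AA00DEF = 8948486010184928751.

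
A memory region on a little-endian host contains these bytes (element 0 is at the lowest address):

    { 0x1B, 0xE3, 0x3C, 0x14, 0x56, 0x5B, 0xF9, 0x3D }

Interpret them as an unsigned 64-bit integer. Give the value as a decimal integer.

4465700930779407131

Little-endian stores the least-significant byte at the lowest address.
Reassemble most-significant byte first: 3D F9 5B 56 14 3C E3 1B → 0x3DF95B56143CE31B.
0x3DF95B56143CE31B = 4465700930779407131.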